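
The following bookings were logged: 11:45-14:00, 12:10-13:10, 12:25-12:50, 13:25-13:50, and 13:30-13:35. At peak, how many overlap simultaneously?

Sweep endpoints in order; track running count of active intervals.
Peak of 3 reached at 12:25.

3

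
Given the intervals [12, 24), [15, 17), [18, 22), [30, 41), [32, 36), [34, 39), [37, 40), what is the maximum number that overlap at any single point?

Walk the sorted start/end points keeping a running depth.
The depth first hits 3 at 34.

3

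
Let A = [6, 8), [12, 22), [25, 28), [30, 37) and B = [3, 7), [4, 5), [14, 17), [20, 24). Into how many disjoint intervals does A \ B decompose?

5

Second set merges to [3, 7), [14, 17), [20, 24).
A \ B = [7, 8), [12, 14), [17, 20), [25, 28), [30, 37).
That is 5 disjoint pieces.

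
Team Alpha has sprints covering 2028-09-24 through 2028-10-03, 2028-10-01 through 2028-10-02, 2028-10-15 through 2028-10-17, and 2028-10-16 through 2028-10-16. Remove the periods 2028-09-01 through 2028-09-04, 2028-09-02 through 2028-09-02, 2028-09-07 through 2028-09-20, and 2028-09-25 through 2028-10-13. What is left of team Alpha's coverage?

2028-09-24 through 2028-09-24, 2028-10-15 through 2028-10-17

First set merges to 2028-09-24 through 2028-10-03, 2028-10-15 through 2028-10-17.
Second set merges to 2028-09-01 through 2028-09-04, 2028-09-07 through 2028-09-20, 2028-09-25 through 2028-10-13.
2028-09-24 through 2028-10-03 minus B → 2028-09-24 through 2028-09-24.
2028-10-15 through 2028-10-17: no B overlap → unchanged.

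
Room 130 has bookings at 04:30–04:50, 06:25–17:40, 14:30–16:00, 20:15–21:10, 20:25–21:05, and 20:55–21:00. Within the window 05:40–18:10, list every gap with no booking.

05:40–06:25, 17:40–18:10

Covered (merged): 04:30–04:50, 06:25–17:40, 20:15–21:10.
Gaps within 05:40–18:10: 05:40–06:25, 17:40–18:10.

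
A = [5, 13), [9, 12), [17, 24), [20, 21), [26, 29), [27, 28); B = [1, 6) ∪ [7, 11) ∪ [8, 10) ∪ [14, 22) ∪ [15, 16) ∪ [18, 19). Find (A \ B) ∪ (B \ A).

[1, 5) ∪ [6, 7) ∪ [11, 13) ∪ [14, 17) ∪ [22, 24) ∪ [26, 29)

First set merges to [5, 13), [17, 24), [26, 29).
Second set merges to [1, 6), [7, 11), [14, 22).
A \ B = [6, 7), [11, 13), [22, 24), [26, 29).
B \ A = [1, 5), [14, 17).
Union of the two gives the symmetric difference.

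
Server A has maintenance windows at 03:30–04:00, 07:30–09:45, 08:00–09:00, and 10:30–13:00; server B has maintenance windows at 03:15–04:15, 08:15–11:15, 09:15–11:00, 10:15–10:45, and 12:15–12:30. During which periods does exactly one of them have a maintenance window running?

Merge the first list: 03:30–04:00, 07:30–09:45, 10:30–13:00.
Merge the second list: 03:15–04:15, 08:15–11:15, 12:15–12:30.
A \ B = 07:30–08:15, 11:15–12:15, 12:30–13:00.
B \ A = 03:15–03:30, 04:00–04:15, 09:45–10:30.
Union of the two gives the symmetric difference.

03:15–03:30, 04:00–04:15, 07:30–08:15, 09:45–10:30, 11:15–12:15, 12:30–13:00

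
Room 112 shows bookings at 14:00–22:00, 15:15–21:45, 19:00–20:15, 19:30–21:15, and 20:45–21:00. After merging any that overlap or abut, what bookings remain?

15:15–21:45 overlaps/touches 14:00–22:00 → extend to 14:00–22:00.
19:00–20:15 overlaps/touches 14:00–22:00 → extend to 14:00–22:00.
19:30–21:15 overlaps/touches 14:00–22:00 → extend to 14:00–22:00.
20:45–21:00 overlaps/touches 14:00–22:00 → extend to 14:00–22:00.

14:00–22:00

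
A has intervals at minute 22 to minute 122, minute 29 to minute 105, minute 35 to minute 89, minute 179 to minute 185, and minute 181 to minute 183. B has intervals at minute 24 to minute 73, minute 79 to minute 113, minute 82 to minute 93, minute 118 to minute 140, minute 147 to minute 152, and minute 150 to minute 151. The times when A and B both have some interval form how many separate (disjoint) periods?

Merge the first list: minute 22 to minute 122, minute 179 to minute 185.
Merge the second list: minute 24 to minute 73, minute 79 to minute 113, minute 118 to minute 140, minute 147 to minute 152.
A ∩ B = minute 24 to minute 73, minute 79 to minute 113, minute 118 to minute 122.
That is 3 disjoint pieces.

3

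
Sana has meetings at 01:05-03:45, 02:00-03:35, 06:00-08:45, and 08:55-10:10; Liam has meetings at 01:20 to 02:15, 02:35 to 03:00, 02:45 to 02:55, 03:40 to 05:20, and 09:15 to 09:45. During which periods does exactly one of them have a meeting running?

A, merged: 01:05–03:45, 06:00–08:45, 08:55–10:10.
B, merged: 01:20–02:15, 02:35–03:00, 03:40–05:20, 09:15–09:45.
Only in the first: 01:05–01:20, 02:15–02:35, 03:00–03:40, 06:00–08:45, 08:55–09:15, 09:45–10:10.
Only in the second: 03:45–05:20.
Together these are the periods covered by exactly one.

01:05–01:20, 02:15–02:35, 03:00–03:40, 03:45–05:20, 06:00–08:45, 08:55–09:15, 09:45–10:10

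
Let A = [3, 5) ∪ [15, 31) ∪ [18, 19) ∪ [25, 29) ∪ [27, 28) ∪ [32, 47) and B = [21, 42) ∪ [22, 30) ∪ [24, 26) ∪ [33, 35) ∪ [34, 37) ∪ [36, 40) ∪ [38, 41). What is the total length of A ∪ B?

Merge the first list: [3, 5), [15, 31), [32, 47).
Merge the second list: [21, 42).
A ∪ B = [3, 5), [15, 47).
Total: 2 + 32 = 34.

34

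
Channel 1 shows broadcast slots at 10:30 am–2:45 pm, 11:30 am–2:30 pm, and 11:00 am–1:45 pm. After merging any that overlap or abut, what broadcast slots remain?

10:30 am-2:45 pm

Sort by start: 10:30 am-2:45 pm, 11:00 am-1:45 pm, 11:30 am-2:30 pm.
11:00 am-1:45 pm overlaps/touches 10:30 am-2:45 pm → extend to 10:30 am-2:45 pm.
11:30 am-2:30 pm overlaps/touches 10:30 am-2:45 pm → extend to 10:30 am-2:45 pm.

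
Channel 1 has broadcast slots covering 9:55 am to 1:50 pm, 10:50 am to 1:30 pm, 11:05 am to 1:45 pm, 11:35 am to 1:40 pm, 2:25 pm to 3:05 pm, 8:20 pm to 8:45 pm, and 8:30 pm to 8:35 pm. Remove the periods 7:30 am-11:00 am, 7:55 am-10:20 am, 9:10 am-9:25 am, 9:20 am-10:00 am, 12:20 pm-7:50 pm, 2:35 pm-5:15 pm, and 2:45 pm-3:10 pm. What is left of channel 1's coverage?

A, merged: 9:55 am–1:50 pm, 2:25 pm–3:05 pm, 8:20 pm–8:45 pm.
B, merged: 7:30 am–11:00 am, 12:20 pm–7:50 pm.
9:55 am–1:50 pm \ B = 11:00 am–12:20 pm.
2:25 pm–3:05 pm: entirely removed.
8:20 pm–8:45 pm: nothing removed.

11:00 am–12:20 pm, 8:20 pm–8:45 pm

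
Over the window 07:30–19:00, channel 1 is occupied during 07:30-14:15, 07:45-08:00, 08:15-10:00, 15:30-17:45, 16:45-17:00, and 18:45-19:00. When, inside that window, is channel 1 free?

After merging, the occupied span is 07:30–14:15, 15:30–17:45, 18:45–19:00.
Gaps within 07:30–19:00: 14:15–15:30, 17:45–18:45.

14:15–15:30, 17:45–18:45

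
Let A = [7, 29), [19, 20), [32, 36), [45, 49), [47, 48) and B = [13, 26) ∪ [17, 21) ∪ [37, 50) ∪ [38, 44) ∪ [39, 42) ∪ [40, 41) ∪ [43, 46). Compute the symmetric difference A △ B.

[7, 13) ∪ [26, 29) ∪ [32, 36) ∪ [37, 45) ∪ [49, 50)

A, merged: [7, 29), [32, 36), [45, 49).
B, merged: [13, 26), [37, 50).
Only in the first: [7, 13), [26, 29), [32, 36).
Only in the second: [37, 45), [49, 50).
Together these are the periods covered by exactly one.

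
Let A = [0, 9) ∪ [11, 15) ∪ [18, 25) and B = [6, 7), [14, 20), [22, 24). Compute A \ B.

[0, 9) minus B → [0, 6), [7, 9).
[11, 15) minus B → [11, 14).
[18, 25) minus B → [20, 22), [24, 25).

[0, 6) ∪ [7, 9) ∪ [11, 14) ∪ [20, 22) ∪ [24, 25)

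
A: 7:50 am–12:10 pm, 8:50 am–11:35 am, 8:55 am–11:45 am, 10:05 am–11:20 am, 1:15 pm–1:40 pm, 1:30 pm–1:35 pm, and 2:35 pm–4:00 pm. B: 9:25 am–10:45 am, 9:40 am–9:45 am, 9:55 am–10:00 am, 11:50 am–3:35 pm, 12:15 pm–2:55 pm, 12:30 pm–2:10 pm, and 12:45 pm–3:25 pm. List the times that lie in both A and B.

9:25 am-10:45 am, 11:50 am-12:10 pm, 1:15 pm-1:40 pm, 2:35 pm-3:35 pm

First set merges to 7:50 am-12:10 pm, 1:15 pm-1:40 pm, 2:35 pm-4:00 pm.
Second set merges to 9:25 am-10:45 am, 11:50 am-3:35 pm.
7:50 am-12:10 pm ∩ B → 9:25 am-10:45 am, 11:50 am-12:10 pm.
1:15 pm-1:40 pm ∩ B → 1:15 pm-1:40 pm.
2:35 pm-4:00 pm ∩ B → 2:35 pm-3:35 pm.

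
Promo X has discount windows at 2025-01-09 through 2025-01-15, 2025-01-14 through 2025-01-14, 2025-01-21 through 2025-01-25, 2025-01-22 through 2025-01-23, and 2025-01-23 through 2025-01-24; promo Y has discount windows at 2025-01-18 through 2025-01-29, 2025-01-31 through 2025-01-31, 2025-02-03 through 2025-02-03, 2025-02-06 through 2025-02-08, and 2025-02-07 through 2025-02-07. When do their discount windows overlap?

2025-01-21 through 2025-01-25

A, merged: 2025-01-09 through 2025-01-15, 2025-01-21 through 2025-01-25.
B, merged: 2025-01-18 through 2025-01-29, 2025-01-31 through 2025-01-31, 2025-02-03 through 2025-02-03, 2025-02-06 through 2025-02-08.
2025-01-09 through 2025-01-15: no overlap with the second set.
2025-01-21 through 2025-01-25 meets the second set on 2025-01-21 through 2025-01-25.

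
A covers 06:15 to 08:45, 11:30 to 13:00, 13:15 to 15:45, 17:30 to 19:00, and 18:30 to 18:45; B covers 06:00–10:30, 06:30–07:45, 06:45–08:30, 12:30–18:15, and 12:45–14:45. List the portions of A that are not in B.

Merge the first list: 06:15-08:45, 11:30-13:00, 13:15-15:45, 17:30-19:00.
Merge the second list: 06:00-10:30, 12:30-18:15.
06:15-08:45 lies entirely inside B → drops out.
11:30-13:00 with B removed leaves 11:30-12:30.
13:15-15:45 lies entirely inside B → drops out.
17:30-19:00 with B removed leaves 18:15-19:00.

11:30-12:30, 18:15-19:00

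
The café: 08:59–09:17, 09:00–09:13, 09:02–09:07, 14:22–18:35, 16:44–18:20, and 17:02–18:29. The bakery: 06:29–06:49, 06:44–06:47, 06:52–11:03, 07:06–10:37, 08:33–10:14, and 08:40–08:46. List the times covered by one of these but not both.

06:29-06:49, 06:52-08:59, 09:17-11:03, 14:22-18:35

A, merged: 08:59-09:17, 14:22-18:35.
B, merged: 06:29-06:49, 06:52-11:03.
A \ B = 14:22-18:35.
B \ A = 06:29-06:49, 06:52-08:59, 09:17-11:03.
Union of the two gives the symmetric difference.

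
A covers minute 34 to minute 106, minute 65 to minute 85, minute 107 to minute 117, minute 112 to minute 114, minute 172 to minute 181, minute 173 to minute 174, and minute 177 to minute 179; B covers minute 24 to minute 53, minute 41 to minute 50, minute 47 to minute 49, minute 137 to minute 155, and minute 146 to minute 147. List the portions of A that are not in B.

Merge the first list: minute 34 to minute 106, minute 107 to minute 117, minute 172 to minute 181.
Merge the second list: minute 24 to minute 53, minute 137 to minute 155.
minute 34 to minute 106 with B removed leaves minute 53 to minute 106.
minute 107 to minute 117 is untouched.
minute 172 to minute 181 is untouched.

minute 53 to minute 106, minute 107 to minute 117, minute 172 to minute 181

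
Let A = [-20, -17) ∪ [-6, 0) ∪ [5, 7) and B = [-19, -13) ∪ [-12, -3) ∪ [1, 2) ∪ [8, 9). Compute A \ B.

[-20, -17) minus B → [-20, -19).
[-6, 0) minus B → [-3, 0).
[5, 7): no B overlap → unchanged.

[-20, -19) ∪ [-3, 0) ∪ [5, 7)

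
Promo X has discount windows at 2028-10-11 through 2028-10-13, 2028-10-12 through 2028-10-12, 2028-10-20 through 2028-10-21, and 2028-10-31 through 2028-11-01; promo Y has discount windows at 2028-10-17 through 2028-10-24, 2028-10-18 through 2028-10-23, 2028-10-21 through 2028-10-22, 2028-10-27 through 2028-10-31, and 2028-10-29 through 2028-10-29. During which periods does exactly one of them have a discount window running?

A, merged: 2028-10-11 through 2028-10-13, 2028-10-20 through 2028-10-21, 2028-10-31 through 2028-11-01.
B, merged: 2028-10-17 through 2028-10-24, 2028-10-27 through 2028-10-31.
A but not B: 2028-10-11 through 2028-10-13, 2028-11-01 through 2028-11-01.
B but not A: 2028-10-17 through 2028-10-19, 2028-10-22 through 2028-10-24, 2028-10-27 through 2028-10-30.
Combining gives A △ B.

2028-10-11 through 2028-10-13, 2028-10-17 through 2028-10-19, 2028-10-22 through 2028-10-24, 2028-10-27 through 2028-10-30, 2028-11-01 through 2028-11-01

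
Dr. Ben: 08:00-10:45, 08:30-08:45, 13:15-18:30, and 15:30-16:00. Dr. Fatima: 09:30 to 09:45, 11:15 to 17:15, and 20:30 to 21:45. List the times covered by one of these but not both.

Merge the first list: 08:00-10:45, 13:15-18:30.
A but not B: 08:00-09:30, 09:45-10:45, 17:15-18:30.
B but not A: 11:15-13:15, 20:30-21:45.
Combining gives A △ B.

08:00-09:30, 09:45-10:45, 11:15-13:15, 17:15-18:30, 20:30-21:45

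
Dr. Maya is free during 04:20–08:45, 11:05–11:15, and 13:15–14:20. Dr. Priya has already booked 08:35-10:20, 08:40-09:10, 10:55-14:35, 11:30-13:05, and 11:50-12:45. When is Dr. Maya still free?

04:20-08:35

Merge the second list: 08:35-10:20, 10:55-14:35.
04:20-08:45 with B removed leaves 04:20-08:35.
11:05-11:15 lies entirely inside B → drops out.
13:15-14:20 lies entirely inside B → drops out.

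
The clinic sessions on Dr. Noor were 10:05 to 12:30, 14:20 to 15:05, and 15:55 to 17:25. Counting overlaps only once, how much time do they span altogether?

Merged: 10:05-12:30, 14:20-15:05, 15:55-17:25.
Lengths: 2 h 25 min + 45 min + 1 h 30 min = 4 h 40 min.

4 h 40 min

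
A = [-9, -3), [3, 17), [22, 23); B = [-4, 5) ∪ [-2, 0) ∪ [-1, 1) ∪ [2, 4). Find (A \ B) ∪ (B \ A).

[-9, -4) ∪ [-3, 3) ∪ [5, 17) ∪ [22, 23)

Merge the second list: [-4, 5).
A but not B: [-9, -4), [5, 17), [22, 23).
B but not A: [-3, 3).
Combining gives A △ B.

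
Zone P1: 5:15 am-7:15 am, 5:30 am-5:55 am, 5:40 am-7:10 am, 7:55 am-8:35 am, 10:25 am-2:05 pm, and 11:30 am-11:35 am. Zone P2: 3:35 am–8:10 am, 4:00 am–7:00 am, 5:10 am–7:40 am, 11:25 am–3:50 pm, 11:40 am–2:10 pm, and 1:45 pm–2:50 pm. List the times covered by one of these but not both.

First set merges to 5:15 am-7:15 am, 7:55 am-8:35 am, 10:25 am-2:05 pm.
Second set merges to 3:35 am-8:10 am, 11:25 am-3:50 pm.
A but not B: 8:10 am-8:35 am, 10:25 am-11:25 am.
B but not A: 3:35 am-5:15 am, 7:15 am-7:55 am, 2:05 pm-3:50 pm.
Combining gives A △ B.

3:35 am-5:15 am, 7:15 am-7:55 am, 8:10 am-8:35 am, 10:25 am-11:25 am, 2:05 pm-3:50 pm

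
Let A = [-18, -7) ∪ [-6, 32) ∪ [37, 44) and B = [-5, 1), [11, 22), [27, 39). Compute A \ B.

[-18, -7) ∪ [-6, -5) ∪ [1, 11) ∪ [22, 27) ∪ [39, 44)

[-18, -7): nothing removed.
[-6, 32) \ B = [-6, -5), [1, 11), [22, 27).
[37, 44) \ B = [39, 44).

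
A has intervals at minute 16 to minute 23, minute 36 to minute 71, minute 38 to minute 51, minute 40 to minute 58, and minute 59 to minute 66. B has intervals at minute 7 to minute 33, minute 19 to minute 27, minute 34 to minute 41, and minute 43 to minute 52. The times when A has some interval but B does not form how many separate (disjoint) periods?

2

A, merged: minute 16 to minute 23, minute 36 to minute 71.
B, merged: minute 7 to minute 33, minute 34 to minute 41, minute 43 to minute 52.
A \ B = minute 41 to minute 43, minute 52 to minute 71.
That is 2 disjoint pieces.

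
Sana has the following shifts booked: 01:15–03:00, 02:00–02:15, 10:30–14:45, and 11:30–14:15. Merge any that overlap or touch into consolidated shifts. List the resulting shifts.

02:00–02:15 overlaps/touches 01:15–03:00 → extend to 01:15–03:00.
10:30–14:45 is disjoint → start new block.
11:30–14:15 overlaps/touches 10:30–14:45 → extend to 10:30–14:45.

01:15–03:00, 10:30–14:45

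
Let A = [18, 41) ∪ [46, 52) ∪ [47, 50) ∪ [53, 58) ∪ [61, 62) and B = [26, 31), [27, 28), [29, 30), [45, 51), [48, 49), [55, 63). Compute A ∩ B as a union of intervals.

[26, 31) ∪ [46, 51) ∪ [55, 58) ∪ [61, 62)

Merge the first list: [18, 41), [46, 52), [53, 58), [61, 62).
Merge the second list: [26, 31), [45, 51), [55, 63).
[18, 41) ∩ B → [26, 31).
[46, 52) ∩ B → [46, 51).
[53, 58) ∩ B → [55, 58).
[61, 62) ∩ B → [61, 62).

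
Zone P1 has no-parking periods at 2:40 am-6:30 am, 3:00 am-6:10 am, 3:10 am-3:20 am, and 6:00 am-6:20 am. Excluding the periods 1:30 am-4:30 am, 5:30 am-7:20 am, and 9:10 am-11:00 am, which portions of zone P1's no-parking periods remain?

4:30 am–5:30 am

First set merges to 2:40 am–6:30 am.
2:40 am–6:30 am \ B = 4:30 am–5:30 am.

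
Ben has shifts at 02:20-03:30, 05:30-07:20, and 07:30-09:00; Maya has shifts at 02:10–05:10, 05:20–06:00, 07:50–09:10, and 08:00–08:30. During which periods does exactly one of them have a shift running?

02:10-02:20, 03:30-05:10, 05:20-05:30, 06:00-07:20, 07:30-07:50, 09:00-09:10

Second set merges to 02:10-05:10, 05:20-06:00, 07:50-09:10.
A but not B: 06:00-07:20, 07:30-07:50.
B but not A: 02:10-02:20, 03:30-05:10, 05:20-05:30, 09:00-09:10.
Combining gives A △ B.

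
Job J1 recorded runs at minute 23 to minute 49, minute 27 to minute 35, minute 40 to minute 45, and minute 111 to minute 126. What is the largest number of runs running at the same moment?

Walk the sorted start/end points keeping a running depth.
The depth first hits 2 at minute 27.

2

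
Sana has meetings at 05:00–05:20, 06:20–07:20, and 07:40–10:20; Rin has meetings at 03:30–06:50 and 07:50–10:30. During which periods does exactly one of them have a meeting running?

03:30–05:00, 05:20–06:20, 06:50–07:20, 07:40–07:50, 10:20–10:30

A but not B: 06:50–07:20, 07:40–07:50.
B but not A: 03:30–05:00, 05:20–06:20, 10:20–10:30.
Combining gives A △ B.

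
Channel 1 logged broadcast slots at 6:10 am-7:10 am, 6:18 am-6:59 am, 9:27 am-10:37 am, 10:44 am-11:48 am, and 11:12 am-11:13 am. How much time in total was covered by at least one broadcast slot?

3 h 14 min

Merged: 6:10 am-7:10 am, 9:27 am-10:37 am, 10:44 am-11:48 am.
Lengths: 1 h + 1 h 10 min + 1 h 4 min = 3 h 14 min.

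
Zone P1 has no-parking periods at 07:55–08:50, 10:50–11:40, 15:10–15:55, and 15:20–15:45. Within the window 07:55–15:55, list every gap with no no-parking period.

08:50-10:50, 11:40-15:10

Covered (merged): 07:55-08:50, 10:50-11:40, 15:10-15:55.
Gaps within 07:55-15:55: 08:50-10:50, 11:40-15:10.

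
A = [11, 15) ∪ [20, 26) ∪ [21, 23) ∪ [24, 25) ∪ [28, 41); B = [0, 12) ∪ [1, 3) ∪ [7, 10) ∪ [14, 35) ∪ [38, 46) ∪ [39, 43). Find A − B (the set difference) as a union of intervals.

A, merged: [11, 15), [20, 26), [28, 41).
B, merged: [0, 12), [14, 35), [38, 46).
[11, 15) minus B → [12, 14).
[20, 26): fully covered by B → removed.
[28, 41) minus B → [35, 38).

[12, 14) ∪ [35, 38)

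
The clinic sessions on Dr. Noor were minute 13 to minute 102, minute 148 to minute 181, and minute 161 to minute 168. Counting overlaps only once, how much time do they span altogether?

Merged: minute 13 to minute 102, minute 148 to minute 181.
Lengths: 89 minutes + 33 minutes = 122 minutes.

122 minutes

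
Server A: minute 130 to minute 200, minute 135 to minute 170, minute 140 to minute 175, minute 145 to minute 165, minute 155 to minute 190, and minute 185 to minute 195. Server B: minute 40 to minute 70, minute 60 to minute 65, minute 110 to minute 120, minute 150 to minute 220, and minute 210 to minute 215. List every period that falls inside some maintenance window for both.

A, merged: minute 130 to minute 200.
B, merged: minute 40 to minute 70, minute 110 to minute 120, minute 150 to minute 220.
minute 130 to minute 200 overlaps B on minute 150 to minute 200.

minute 150 to minute 200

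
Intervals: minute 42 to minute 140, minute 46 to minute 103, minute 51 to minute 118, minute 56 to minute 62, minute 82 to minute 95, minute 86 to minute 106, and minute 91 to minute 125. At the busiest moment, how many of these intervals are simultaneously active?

6

At minute 91, 6 of the intervals are simultaneously active.
No point has more.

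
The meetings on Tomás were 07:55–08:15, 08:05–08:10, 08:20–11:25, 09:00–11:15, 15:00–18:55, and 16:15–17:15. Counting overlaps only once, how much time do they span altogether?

7 h 20 min

Merged: 07:55-08:15, 08:20-11:25, 15:00-18:55.
Lengths: 20 min + 3 h 5 min + 3 h 55 min = 7 h 20 min.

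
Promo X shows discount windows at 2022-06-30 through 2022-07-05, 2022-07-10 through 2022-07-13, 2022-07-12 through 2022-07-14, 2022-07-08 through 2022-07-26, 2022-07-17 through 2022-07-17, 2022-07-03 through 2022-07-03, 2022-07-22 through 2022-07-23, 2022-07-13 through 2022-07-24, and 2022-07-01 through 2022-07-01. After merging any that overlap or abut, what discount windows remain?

Sort by start: 2022-06-30 through 2022-07-05, 2022-07-01 through 2022-07-01, 2022-07-03 through 2022-07-03, 2022-07-08 through 2022-07-26, 2022-07-10 through 2022-07-13, 2022-07-12 through 2022-07-14, 2022-07-13 through 2022-07-24, 2022-07-17 through 2022-07-17, 2022-07-22 through 2022-07-23.
2022-07-01 through 2022-07-01 overlaps/touches 2022-06-30 through 2022-07-05 → extend to 2022-06-30 through 2022-07-05.
2022-07-03 through 2022-07-03 overlaps/touches 2022-06-30 through 2022-07-05 → extend to 2022-06-30 through 2022-07-05.
2022-07-08 through 2022-07-26 is disjoint → start new block.
2022-07-10 through 2022-07-13 overlaps/touches 2022-07-08 through 2022-07-26 → extend to 2022-07-08 through 2022-07-26.
2022-07-12 through 2022-07-14 overlaps/touches 2022-07-08 through 2022-07-26 → extend to 2022-07-08 through 2022-07-26.
2022-07-13 through 2022-07-24 overlaps/touches 2022-07-08 through 2022-07-26 → extend to 2022-07-08 through 2022-07-26.
2022-07-17 through 2022-07-17 overlaps/touches 2022-07-08 through 2022-07-26 → extend to 2022-07-08 through 2022-07-26.
2022-07-22 through 2022-07-23 overlaps/touches 2022-07-08 through 2022-07-26 → extend to 2022-07-08 through 2022-07-26.

2022-06-30 through 2022-07-05, 2022-07-08 through 2022-07-26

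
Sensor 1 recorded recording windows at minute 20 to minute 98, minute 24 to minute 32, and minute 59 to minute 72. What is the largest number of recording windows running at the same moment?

At minute 24, 2 of the intervals are simultaneously active.
No point has more.

2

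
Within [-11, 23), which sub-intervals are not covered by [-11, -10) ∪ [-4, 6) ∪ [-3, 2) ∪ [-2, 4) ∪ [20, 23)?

[-10, -4) ∪ [6, 20)

Covered (merged): [-11, -10), [-4, 6), [20, 23).
Gaps within [-11, 23): [-10, -4), [6, 20).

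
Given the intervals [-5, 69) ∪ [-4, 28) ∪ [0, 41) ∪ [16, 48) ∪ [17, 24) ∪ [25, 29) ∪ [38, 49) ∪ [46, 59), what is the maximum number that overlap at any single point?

Sweep endpoints in order; track running count of active intervals.
Peak of 5 reached at 17.

5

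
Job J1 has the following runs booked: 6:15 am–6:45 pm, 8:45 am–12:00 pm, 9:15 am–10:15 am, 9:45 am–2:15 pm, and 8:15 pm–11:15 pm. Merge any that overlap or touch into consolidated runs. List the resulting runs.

6:15 am-6:45 pm, 8:15 pm-11:15 pm

8:45 am-12:00 pm overlaps/touches 6:15 am-6:45 pm → extend to 6:15 am-6:45 pm.
9:15 am-10:15 am overlaps/touches 6:15 am-6:45 pm → extend to 6:15 am-6:45 pm.
9:45 am-2:15 pm overlaps/touches 6:15 am-6:45 pm → extend to 6:15 am-6:45 pm.
8:15 pm-11:15 pm is disjoint → start new block.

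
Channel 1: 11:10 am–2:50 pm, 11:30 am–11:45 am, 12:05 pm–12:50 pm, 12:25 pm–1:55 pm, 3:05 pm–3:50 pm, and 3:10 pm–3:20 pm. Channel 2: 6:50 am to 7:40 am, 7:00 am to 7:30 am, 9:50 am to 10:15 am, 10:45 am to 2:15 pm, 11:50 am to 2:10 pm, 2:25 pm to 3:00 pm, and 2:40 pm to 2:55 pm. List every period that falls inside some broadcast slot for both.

First set merges to 11:10 am-2:50 pm, 3:05 pm-3:50 pm.
Second set merges to 6:50 am-7:40 am, 9:50 am-10:15 am, 10:45 am-2:15 pm, 2:25 pm-3:00 pm.
11:10 am-2:50 pm ∩ B → 11:10 am-2:15 pm, 2:25 pm-2:50 pm.
3:05 pm-3:50 pm meets no B interval.

11:10 am-2:15 pm, 2:25 pm-2:50 pm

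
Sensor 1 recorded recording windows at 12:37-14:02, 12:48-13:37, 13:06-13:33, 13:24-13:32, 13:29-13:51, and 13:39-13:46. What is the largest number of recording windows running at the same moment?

Sweep endpoints in order; track running count of active intervals.
Peak of 5 reached at 13:29.

5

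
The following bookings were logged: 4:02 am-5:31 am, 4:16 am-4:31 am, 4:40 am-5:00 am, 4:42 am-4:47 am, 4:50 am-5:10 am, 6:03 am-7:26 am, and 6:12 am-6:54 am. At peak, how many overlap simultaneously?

Sweep endpoints in order; track running count of active intervals.
Peak of 3 reached at 4:42 am.

3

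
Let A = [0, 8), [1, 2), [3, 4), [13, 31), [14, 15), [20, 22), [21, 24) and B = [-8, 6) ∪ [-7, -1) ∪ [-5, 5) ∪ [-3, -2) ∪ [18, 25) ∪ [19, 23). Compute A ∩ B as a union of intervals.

A, merged: [0, 8), [13, 31).
B, merged: [-8, 6), [18, 25).
[0, 8) overlaps B on [0, 6).
[13, 31) overlaps B on [18, 25).

[0, 6) ∪ [18, 25)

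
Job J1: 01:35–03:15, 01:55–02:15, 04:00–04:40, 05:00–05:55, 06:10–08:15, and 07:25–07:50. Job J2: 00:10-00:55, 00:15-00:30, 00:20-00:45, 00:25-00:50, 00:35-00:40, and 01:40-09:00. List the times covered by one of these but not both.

00:10–00:55, 01:35–01:40, 03:15–04:00, 04:40–05:00, 05:55–06:10, 08:15–09:00

A, merged: 01:35–03:15, 04:00–04:40, 05:00–05:55, 06:10–08:15.
B, merged: 00:10–00:55, 01:40–09:00.
A but not B: 01:35–01:40.
B but not A: 00:10–00:55, 03:15–04:00, 04:40–05:00, 05:55–06:10, 08:15–09:00.
Combining gives A △ B.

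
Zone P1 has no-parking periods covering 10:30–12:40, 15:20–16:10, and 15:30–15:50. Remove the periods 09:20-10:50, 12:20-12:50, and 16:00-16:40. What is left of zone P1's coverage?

Merge the first list: 10:30–12:40, 15:20–16:10.
10:30–12:40 \ B = 10:50–12:20.
15:20–16:10 \ B = 15:20–16:00.

10:50–12:20, 15:20–16:00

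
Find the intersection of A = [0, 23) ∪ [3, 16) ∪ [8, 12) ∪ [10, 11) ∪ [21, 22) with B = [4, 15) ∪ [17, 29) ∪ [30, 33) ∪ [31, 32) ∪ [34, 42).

First set merges to [0, 23).
Second set merges to [4, 15), [17, 29), [30, 33), [34, 42).
[0, 23) overlaps B on [4, 15), [17, 23).

[4, 15) ∪ [17, 23)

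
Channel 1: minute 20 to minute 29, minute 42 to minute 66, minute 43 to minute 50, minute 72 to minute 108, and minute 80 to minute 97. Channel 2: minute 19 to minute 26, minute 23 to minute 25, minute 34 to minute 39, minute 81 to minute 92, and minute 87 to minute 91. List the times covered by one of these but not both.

A, merged: minute 20 to minute 29, minute 42 to minute 66, minute 72 to minute 108.
B, merged: minute 19 to minute 26, minute 34 to minute 39, minute 81 to minute 92.
A but not B: minute 26 to minute 29, minute 42 to minute 66, minute 72 to minute 81, minute 92 to minute 108.
B but not A: minute 19 to minute 20, minute 34 to minute 39.
Combining gives A △ B.

minute 19 to minute 20, minute 26 to minute 29, minute 34 to minute 39, minute 42 to minute 66, minute 72 to minute 81, minute 92 to minute 108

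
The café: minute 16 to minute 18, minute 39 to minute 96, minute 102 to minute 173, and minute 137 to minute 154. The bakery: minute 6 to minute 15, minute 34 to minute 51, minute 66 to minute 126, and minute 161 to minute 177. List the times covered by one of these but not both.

minute 6 to minute 15, minute 16 to minute 18, minute 34 to minute 39, minute 51 to minute 66, minute 96 to minute 102, minute 126 to minute 161, minute 173 to minute 177

First set merges to minute 16 to minute 18, minute 39 to minute 96, minute 102 to minute 173.
A \ B = minute 16 to minute 18, minute 51 to minute 66, minute 126 to minute 161.
B \ A = minute 6 to minute 15, minute 34 to minute 39, minute 96 to minute 102, minute 173 to minute 177.
Union of the two gives the symmetric difference.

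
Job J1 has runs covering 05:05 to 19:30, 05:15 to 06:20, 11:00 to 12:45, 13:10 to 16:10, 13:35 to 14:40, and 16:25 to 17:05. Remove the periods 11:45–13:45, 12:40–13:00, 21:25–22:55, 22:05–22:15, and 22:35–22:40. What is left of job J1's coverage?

A, merged: 05:05–19:30.
B, merged: 11:45–13:45, 21:25–22:55.
05:05–19:30 with B removed leaves 05:05–11:45, 13:45–19:30.

05:05–11:45, 13:45–19:30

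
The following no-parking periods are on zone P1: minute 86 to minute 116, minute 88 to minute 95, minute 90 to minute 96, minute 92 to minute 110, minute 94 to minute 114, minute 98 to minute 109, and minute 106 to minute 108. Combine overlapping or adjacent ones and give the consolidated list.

minute 86 to minute 116

minute 88 to minute 95 overlaps/touches minute 86 to minute 116 → extend to minute 86 to minute 116.
minute 90 to minute 96 overlaps/touches minute 86 to minute 116 → extend to minute 86 to minute 116.
minute 92 to minute 110 overlaps/touches minute 86 to minute 116 → extend to minute 86 to minute 116.
minute 94 to minute 114 overlaps/touches minute 86 to minute 116 → extend to minute 86 to minute 116.
minute 98 to minute 109 overlaps/touches minute 86 to minute 116 → extend to minute 86 to minute 116.
minute 106 to minute 108 overlaps/touches minute 86 to minute 116 → extend to minute 86 to minute 116.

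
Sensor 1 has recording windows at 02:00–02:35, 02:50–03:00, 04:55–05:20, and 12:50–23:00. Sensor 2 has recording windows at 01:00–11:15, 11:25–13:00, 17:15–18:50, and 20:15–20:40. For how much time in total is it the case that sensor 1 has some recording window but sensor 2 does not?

8 h

A \ B = 13:00–17:15, 18:50–20:15, 20:40–23:00.
Total: 4 h 15 min + 1 h 25 min + 2 h 20 min = 8 h.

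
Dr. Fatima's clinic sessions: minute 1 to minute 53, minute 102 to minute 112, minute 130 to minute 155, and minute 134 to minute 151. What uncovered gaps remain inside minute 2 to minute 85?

Covered (merged): minute 1 to minute 53, minute 102 to minute 112, minute 130 to minute 155.
Gaps within minute 2 to minute 85: minute 53 to minute 85.

minute 53 to minute 85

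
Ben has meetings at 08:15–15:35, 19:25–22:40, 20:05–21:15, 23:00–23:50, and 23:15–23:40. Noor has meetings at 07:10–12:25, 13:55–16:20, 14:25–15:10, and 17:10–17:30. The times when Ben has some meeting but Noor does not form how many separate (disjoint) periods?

First set merges to 08:15–15:35, 19:25–22:40, 23:00–23:50.
Second set merges to 07:10–12:25, 13:55–16:20, 17:10–17:30.
A \ B = 12:25–13:55, 19:25–22:40, 23:00–23:50.
That is 3 disjoint pieces.

3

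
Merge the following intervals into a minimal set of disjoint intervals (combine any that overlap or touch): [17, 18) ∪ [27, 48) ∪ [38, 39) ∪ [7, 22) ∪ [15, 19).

Sort by start: [7, 22), [15, 19), [17, 18), [27, 48), [38, 39).
[15, 19) overlaps/touches [7, 22) → extend to [7, 22).
[17, 18) overlaps/touches [7, 22) → extend to [7, 22).
[27, 48) is disjoint → start new block.
[38, 39) overlaps/touches [27, 48) → extend to [27, 48).

[7, 22) ∪ [27, 48)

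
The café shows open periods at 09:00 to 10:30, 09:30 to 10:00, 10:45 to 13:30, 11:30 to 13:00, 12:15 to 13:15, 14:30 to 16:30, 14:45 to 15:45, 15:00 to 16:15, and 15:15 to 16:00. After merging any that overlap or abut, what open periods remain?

09:00-10:30, 10:45-13:30, 14:30-16:30

09:30-10:00 overlaps/touches 09:00-10:30 → extend to 09:00-10:30.
10:45-13:30 is disjoint → start new block.
11:30-13:00 overlaps/touches 10:45-13:30 → extend to 10:45-13:30.
12:15-13:15 overlaps/touches 10:45-13:30 → extend to 10:45-13:30.
14:30-16:30 is disjoint → start new block.
14:45-15:45 overlaps/touches 14:30-16:30 → extend to 14:30-16:30.
15:00-16:15 overlaps/touches 14:30-16:30 → extend to 14:30-16:30.
15:15-16:00 overlaps/touches 14:30-16:30 → extend to 14:30-16:30.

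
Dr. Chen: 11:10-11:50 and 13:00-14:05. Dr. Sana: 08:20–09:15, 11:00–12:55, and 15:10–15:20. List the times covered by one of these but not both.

A but not B: 13:00–14:05.
B but not A: 08:20–09:15, 11:00–11:10, 11:50–12:55, 15:10–15:20.
Combining gives A △ B.

08:20–09:15, 11:00–11:10, 11:50–12:55, 13:00–14:05, 15:10–15:20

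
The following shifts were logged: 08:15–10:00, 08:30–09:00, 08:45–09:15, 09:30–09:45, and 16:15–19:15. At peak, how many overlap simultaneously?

Sweep endpoints in order; track running count of active intervals.
Peak of 3 reached at 08:45.

3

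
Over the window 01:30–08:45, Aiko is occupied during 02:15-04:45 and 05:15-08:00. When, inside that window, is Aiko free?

After merging, the occupied span is 02:15–04:45, 05:15–08:00.
Complement within 01:30–08:45: 01:30–02:15, 04:45–05:15, 08:00–08:45.

01:30–02:15, 04:45–05:15, 08:00–08:45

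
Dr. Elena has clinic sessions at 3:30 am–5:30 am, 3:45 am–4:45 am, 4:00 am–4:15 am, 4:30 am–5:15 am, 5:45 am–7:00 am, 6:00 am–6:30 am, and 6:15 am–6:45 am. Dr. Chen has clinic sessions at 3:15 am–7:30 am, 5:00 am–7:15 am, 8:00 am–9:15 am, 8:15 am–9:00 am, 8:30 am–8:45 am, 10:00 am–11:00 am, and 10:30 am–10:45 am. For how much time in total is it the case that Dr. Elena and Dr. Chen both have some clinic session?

3 h 15 min

First set merges to 3:30 am–5:30 am, 5:45 am–7:00 am.
Second set merges to 3:15 am–7:30 am, 8:00 am–9:15 am, 10:00 am–11:00 am.
A ∩ B = 3:30 am–5:30 am, 5:45 am–7:00 am.
Total: 2 h + 1 h 15 min = 3 h 15 min.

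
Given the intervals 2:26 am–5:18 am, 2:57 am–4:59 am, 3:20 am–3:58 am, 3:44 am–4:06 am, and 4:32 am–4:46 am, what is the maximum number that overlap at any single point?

Sweep endpoints in order; track running count of active intervals.
Peak of 4 reached at 3:44 am.

4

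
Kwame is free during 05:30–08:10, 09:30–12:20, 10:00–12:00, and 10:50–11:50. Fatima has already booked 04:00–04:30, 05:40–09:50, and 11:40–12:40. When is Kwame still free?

05:30–05:40, 09:50–11:40

A, merged: 05:30–08:10, 09:30–12:20.
05:30–08:10 \ B = 05:30–05:40.
09:30–12:20 \ B = 09:50–11:40.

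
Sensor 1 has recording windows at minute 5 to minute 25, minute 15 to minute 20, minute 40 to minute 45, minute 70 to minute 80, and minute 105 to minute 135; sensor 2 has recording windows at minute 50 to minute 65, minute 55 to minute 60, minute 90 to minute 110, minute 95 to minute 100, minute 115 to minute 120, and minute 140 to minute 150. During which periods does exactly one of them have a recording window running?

minute 5 to minute 25, minute 40 to minute 45, minute 50 to minute 65, minute 70 to minute 80, minute 90 to minute 105, minute 110 to minute 115, minute 120 to minute 135, minute 140 to minute 150

Merge the first list: minute 5 to minute 25, minute 40 to minute 45, minute 70 to minute 80, minute 105 to minute 135.
Merge the second list: minute 50 to minute 65, minute 90 to minute 110, minute 115 to minute 120, minute 140 to minute 150.
Only in the first: minute 5 to minute 25, minute 40 to minute 45, minute 70 to minute 80, minute 110 to minute 115, minute 120 to minute 135.
Only in the second: minute 50 to minute 65, minute 90 to minute 105, minute 140 to minute 150.
Together these are the periods covered by exactly one.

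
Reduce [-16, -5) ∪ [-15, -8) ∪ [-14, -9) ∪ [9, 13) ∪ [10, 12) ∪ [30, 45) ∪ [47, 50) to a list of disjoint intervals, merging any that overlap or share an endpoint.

[-15, -8) overlaps/touches [-16, -5) → extend to [-16, -5).
[-14, -9) overlaps/touches [-16, -5) → extend to [-16, -5).
[9, 13) is disjoint → start new block.
[10, 12) overlaps/touches [9, 13) → extend to [9, 13).
[30, 45) is disjoint → start new block.
[47, 50) is disjoint → start new block.

[-16, -5) ∪ [9, 13) ∪ [30, 45) ∪ [47, 50)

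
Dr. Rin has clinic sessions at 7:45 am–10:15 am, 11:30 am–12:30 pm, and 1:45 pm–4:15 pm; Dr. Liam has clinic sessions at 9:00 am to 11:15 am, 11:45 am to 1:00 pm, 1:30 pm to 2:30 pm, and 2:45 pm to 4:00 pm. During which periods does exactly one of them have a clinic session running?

7:45 am–9:00 am, 10:15 am–11:15 am, 11:30 am–11:45 am, 12:30 pm–1:00 pm, 1:30 pm–1:45 pm, 2:30 pm–2:45 pm, 4:00 pm–4:15 pm

A \ B = 7:45 am–9:00 am, 11:30 am–11:45 am, 2:30 pm–2:45 pm, 4:00 pm–4:15 pm.
B \ A = 10:15 am–11:15 am, 12:30 pm–1:00 pm, 1:30 pm–1:45 pm.
Union of the two gives the symmetric difference.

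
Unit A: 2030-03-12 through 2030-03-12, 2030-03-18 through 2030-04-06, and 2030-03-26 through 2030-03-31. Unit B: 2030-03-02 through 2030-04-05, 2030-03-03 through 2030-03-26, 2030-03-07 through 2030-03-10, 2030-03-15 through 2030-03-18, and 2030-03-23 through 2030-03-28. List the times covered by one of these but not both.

2030-03-02 through 2030-03-11, 2030-03-13 through 2030-03-17, 2030-04-06 through 2030-04-06

A, merged: 2030-03-12 through 2030-03-12, 2030-03-18 through 2030-04-06.
B, merged: 2030-03-02 through 2030-04-05.
A \ B = 2030-04-06 through 2030-04-06.
B \ A = 2030-03-02 through 2030-03-11, 2030-03-13 through 2030-03-17.
Union of the two gives the symmetric difference.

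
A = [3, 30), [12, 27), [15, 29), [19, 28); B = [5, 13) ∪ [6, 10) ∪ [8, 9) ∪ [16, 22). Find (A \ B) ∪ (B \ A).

Merge the first list: [3, 30).
Merge the second list: [5, 13), [16, 22).
A but not B: [3, 5), [13, 16), [22, 30).
B but not A: none.
Combining gives A △ B.

[3, 5) ∪ [13, 16) ∪ [22, 30)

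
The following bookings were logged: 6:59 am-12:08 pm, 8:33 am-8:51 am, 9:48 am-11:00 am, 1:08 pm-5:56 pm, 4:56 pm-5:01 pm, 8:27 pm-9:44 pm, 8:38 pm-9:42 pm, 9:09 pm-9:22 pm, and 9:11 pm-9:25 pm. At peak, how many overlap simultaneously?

4

Sweep endpoints in order; track running count of active intervals.
Peak of 4 reached at 9:11 pm.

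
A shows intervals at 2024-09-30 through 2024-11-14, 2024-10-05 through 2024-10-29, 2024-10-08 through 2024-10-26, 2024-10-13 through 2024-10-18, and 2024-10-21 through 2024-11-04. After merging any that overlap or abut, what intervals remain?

2024-10-05 through 2024-10-29 overlaps/touches 2024-09-30 through 2024-11-14 → extend to 2024-09-30 through 2024-11-14.
2024-10-08 through 2024-10-26 overlaps/touches 2024-09-30 through 2024-11-14 → extend to 2024-09-30 through 2024-11-14.
2024-10-13 through 2024-10-18 overlaps/touches 2024-09-30 through 2024-11-14 → extend to 2024-09-30 through 2024-11-14.
2024-10-21 through 2024-11-04 overlaps/touches 2024-09-30 through 2024-11-14 → extend to 2024-09-30 through 2024-11-14.

2024-09-30 through 2024-11-14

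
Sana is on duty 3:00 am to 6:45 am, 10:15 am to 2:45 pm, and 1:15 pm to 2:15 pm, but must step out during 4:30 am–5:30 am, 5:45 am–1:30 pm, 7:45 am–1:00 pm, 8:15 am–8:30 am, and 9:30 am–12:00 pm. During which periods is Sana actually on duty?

Merge the first list: 3:00 am–6:45 am, 10:15 am–2:45 pm.
Merge the second list: 4:30 am–5:30 am, 5:45 am–1:30 pm.
3:00 am–6:45 am with B removed leaves 3:00 am–4:30 am, 5:30 am–5:45 am.
10:15 am–2:45 pm with B removed leaves 1:30 pm–2:45 pm.

3:00 am–4:30 am, 5:30 am–5:45 am, 1:30 pm–2:45 pm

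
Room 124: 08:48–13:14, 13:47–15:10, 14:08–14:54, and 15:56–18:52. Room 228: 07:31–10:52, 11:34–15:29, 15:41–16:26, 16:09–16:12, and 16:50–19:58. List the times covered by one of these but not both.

07:31–08:48, 10:52–11:34, 13:14–13:47, 15:10–15:29, 15:41–15:56, 16:26–16:50, 18:52–19:58

First set merges to 08:48–13:14, 13:47–15:10, 15:56–18:52.
Second set merges to 07:31–10:52, 11:34–15:29, 15:41–16:26, 16:50–19:58.
A but not B: 10:52–11:34, 16:26–16:50.
B but not A: 07:31–08:48, 13:14–13:47, 15:10–15:29, 15:41–15:56, 18:52–19:58.
Combining gives A △ B.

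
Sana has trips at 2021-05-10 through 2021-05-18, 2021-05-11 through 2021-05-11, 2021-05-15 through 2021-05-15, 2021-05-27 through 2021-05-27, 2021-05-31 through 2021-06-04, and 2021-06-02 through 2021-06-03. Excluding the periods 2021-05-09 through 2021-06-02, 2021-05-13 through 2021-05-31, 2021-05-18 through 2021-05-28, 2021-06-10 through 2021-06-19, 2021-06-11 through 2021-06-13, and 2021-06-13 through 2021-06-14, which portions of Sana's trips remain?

Merge the first list: 2021-05-10 through 2021-05-18, 2021-05-27 through 2021-05-27, 2021-05-31 through 2021-06-04.
Merge the second list: 2021-05-09 through 2021-06-02, 2021-06-10 through 2021-06-19.
2021-05-10 through 2021-05-18: fully covered by B → removed.
2021-05-27 through 2021-05-27: fully covered by B → removed.
2021-05-31 through 2021-06-04 minus B → 2021-06-03 through 2021-06-04.

2021-06-03 through 2021-06-04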